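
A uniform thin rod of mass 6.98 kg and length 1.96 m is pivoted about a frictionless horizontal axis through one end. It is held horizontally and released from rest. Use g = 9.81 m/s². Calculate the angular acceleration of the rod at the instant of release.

About the pivot, I = (1/3)ML² = (1/3)(6.98)(1.96)² = 8.938 kg·m².
The weight acts at the center, a distance L/2 = 0.9800 m from the pivot; τ = Mg(L/2) = 67.10 N·m.
α = τ/I = 67.10/8.938 = 7.508 rad/s².

α ≈ 7.51 rad/s²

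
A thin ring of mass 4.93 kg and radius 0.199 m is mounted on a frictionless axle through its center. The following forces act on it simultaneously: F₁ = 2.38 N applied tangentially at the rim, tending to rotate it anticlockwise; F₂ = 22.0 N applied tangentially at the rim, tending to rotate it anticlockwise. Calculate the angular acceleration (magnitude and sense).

α ≈ 24.9 rad/s², anticlockwise

I = MR² = (4.93)(0.199)² = 0.1952 kg·m².
Taking anticlockwise as positive: τ₁ = +(2.38)(0.199) = +0.4736 N·m; τ₂ = +(22.0)(0.199) = +4.378 N·m.
Net torque τ = 4.852 N·m.
α = τ/I = 4.852/0.1952 = 24.85 rad/s².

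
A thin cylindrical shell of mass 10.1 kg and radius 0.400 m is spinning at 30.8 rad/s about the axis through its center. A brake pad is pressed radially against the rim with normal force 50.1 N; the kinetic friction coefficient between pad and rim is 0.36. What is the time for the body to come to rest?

I = MR² = (10.1)(0.400)² = 1.616 kg·m².
Friction force f = μN = (0.36)(50.1) = 18.04 N at the rim; torque magnitude τ = fR = 7.214 N·m, opposing ω.
|α| = τ/I = 7.214/1.616 = 4.464 rad/s² (deceleration).
0 = ω₀ − |α|t ⇒ t = ω₀/|α| = 30.8/4.464 = 6.899 s.

t ≈ 6.90 s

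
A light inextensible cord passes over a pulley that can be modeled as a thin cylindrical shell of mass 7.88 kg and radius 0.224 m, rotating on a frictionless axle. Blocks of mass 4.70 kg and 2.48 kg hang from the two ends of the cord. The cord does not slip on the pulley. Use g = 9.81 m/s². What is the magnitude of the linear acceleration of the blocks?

a ≈ 1.45 m/s²

I = MR² = (7.88)(0.224)² = 0.3954 kg·m².
Heavier block: m₁g − T₁ = m₁a. Lighter block: T₂ − m₂g = m₂a.
Pulley: (T₁ − T₂)R = Iα = I(a/R), so T₁ − T₂ = (I/R²)a = 1·M_p a = 7.880·a.
Adding the three: (m₁ − m₂)g = (m₁ + m₂ + 7.880)a, so a = (4.70 − 2.48)(9.81)/(4.70 + 2.48 + 7.880) = 1.446 m/s².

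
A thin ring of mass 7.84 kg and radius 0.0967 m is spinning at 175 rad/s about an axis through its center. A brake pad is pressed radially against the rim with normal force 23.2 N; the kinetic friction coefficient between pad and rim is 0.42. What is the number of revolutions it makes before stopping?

I = MR² = (7.84)(0.0967)² = 0.07331 kg·m².
Friction force f = μN = (0.42)(23.2) = 9.744 N at the rim; torque magnitude τ = fR = 0.9422 N·m, opposing ω.
|α| = τ/I = 0.9422/0.07331 = 12.85 rad/s² (deceleration).
ω² = ω₀² − 2|α|θ with ω = 0 ⇒ θ = ω₀²/(2|α|) = 1191 rad = 189.6 rev.

≈ 190 revolutions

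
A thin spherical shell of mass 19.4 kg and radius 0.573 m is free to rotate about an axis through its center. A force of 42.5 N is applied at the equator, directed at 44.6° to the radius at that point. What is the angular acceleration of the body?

α ≈ 4.03 rad/s²

I = (2/3)MR² = (2/3)(19.4)(0.573)² = 4.246 kg·m².
Only the tangential component produces torque: τ = F R sinθ = (42.5)(0.573) sin 44.6° = 17.10 N·m.
From τ = Iα: α = 17.10/4.246 = 4.027 rad/s².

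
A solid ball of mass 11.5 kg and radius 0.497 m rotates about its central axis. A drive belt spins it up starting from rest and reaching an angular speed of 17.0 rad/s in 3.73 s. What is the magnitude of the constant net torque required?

τ ≈ 5.18 N·m

I = (2/5)MR² = (2/5)(11.5)(0.497)² = 1.136 kg·m².
α = Δω/Δt = (17.0 − 0)/3.73 = 4.558 rad/s².
τ = Iα = (1.136)(4.558) = 5.179 N·m.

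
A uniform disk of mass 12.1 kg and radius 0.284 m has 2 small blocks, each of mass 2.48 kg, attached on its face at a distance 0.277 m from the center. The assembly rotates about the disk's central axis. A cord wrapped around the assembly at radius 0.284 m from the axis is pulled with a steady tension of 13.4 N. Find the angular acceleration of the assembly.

I_disk = ½MR² = ½(12.1)(0.284)² = 0.4880 kg·m².
I_blocks = 2·m·r² = 2(2.48)(0.277)² = 0.3806 kg·m².
Total I = 0.8685 kg·m².
τ = F r = (13.4)(0.284) = 3.806 N·m.
α = τ/I = 3.806/0.8685 = 4.382 rad/s².

α ≈ 4.38 rad/s²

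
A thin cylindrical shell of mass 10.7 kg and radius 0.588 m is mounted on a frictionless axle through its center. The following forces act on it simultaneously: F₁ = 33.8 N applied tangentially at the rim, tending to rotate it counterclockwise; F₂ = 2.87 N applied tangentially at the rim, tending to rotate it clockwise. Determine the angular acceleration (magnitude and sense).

I = MR² = (10.7)(0.588)² = 3.699 kg·m².
Taking counterclockwise as positive: τ₁ = +(33.8)(0.588) = +19.87 N·m; τ₂ = −(2.87)(0.588) = −1.688 N·m.
Net torque τ = 18.19 N·m.
α = τ/I = 18.19/3.699 = 4.916 rad/s².

α ≈ 4.92 rad/s², counterclockwise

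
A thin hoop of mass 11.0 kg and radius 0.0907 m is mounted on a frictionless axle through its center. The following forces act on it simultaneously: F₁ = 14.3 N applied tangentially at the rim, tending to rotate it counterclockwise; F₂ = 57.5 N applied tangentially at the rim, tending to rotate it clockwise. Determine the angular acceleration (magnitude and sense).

I = MR² = (11.0)(0.0907)² = 0.09049 kg·m².
Taking counterclockwise as positive: τ₁ = +(14.3)(0.0907) = +1.297 N·m; τ₂ = −(57.5)(0.0907) = −5.215 N·m.
Net torque τ = -3.918 N·m.
α = τ/I = -3.918/0.09049 = -43.30 rad/s².

α ≈ 43.3 rad/s², clockwise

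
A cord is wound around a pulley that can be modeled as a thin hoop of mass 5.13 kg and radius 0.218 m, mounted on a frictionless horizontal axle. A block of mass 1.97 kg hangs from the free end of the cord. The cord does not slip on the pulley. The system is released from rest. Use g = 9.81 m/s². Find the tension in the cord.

I = MR² = (5.13)(0.218)² = 0.2438 kg·m².
Block: mg − T = ma. Pulley: TR = Iα. No-slip: a = αR, so T = (I/R²)a = 5.130·a.
Then mg = (m + 5.130)a, so a = (1.97)(9.81)/(1.97 + 5.130) = 2.722 m/s².
T = 5.130·a = 13.96 N.

T ≈ 14.0 N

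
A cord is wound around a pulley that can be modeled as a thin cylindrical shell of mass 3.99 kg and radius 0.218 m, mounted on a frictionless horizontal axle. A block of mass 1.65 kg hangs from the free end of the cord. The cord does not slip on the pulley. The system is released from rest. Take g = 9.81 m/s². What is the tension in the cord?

I = MR² = (3.99)(0.218)² = 0.1896 kg·m².
Block: mg − T = ma. Pulley: TR = Iα. No-slip: a = αR, so T = (I/R²)a = 3.990·a.
Then mg = (m + 3.990)a, so a = (1.65)(9.81)/(1.65 + 3.990) = 2.870 m/s².
T = 3.990·a = 11.45 N.

T ≈ 11.5 N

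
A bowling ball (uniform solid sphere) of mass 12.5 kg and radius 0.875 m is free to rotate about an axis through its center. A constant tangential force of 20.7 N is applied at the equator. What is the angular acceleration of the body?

I = (2/5)MR² = (2/5)(12.5)(0.875)² = 3.828 kg·m².
τ = F R = (20.7)(0.875) = 18.11 N·m.
Newton's second law for rotation, τ = Iα, gives α = τ/I = 18.11/3.828 = 4.731 rad/s².

α ≈ 4.73 rad/s²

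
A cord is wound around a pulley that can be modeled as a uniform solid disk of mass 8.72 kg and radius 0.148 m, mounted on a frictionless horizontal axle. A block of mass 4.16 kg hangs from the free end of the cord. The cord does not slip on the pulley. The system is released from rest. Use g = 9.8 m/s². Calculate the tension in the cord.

I = ½MR² = (1/2)(8.72)(0.148)² = 0.09550 kg·m².
Block: mg − T = ma. Pulley: TR = Iα. No-slip: a = αR, so T = (I/R²)a = 4.360·a.
Then mg = (m + 4.360)a, so a = (4.16)(9.8)/(4.16 + 4.360) = 4.785 m/s².
T = 4.360·a = 20.86 N.

T ≈ 20.9 N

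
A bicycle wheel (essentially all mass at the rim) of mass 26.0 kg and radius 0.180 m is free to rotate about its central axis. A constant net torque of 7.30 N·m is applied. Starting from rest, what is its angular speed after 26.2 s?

ω ≈ 227 rad/s

I = MR² = (26.0)(0.180)² = 0.8424 kg·m².
α = τ/I = 7.30/0.8424 = 8.666 rad/s².
ω = ω₀ + αt = 0 + (8.666)(26.2) = 227.0 rad/s.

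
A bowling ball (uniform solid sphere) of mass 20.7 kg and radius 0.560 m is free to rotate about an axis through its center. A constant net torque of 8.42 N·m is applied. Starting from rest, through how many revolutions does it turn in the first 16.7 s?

I = (2/5)MR² = (2/5)(20.7)(0.560)² = 2.597 kg·m².
α = τ/I = 8.42/2.597 = 3.243 rad/s².
θ = ½αt² = ½(3.243)(16.7)² = 452.2 rad.
Revolutions = θ/(2π) = 71.97.

≈ 72.0 revolutions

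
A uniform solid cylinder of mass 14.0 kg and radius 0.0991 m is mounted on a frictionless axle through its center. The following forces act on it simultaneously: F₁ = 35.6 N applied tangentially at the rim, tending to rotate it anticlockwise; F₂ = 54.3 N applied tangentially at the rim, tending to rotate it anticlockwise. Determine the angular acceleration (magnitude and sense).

I = ½MR² = (1/2)(14.0)(0.0991)² = 0.06875 kg·m².
Taking anticlockwise as positive: τ₁ = +(35.6)(0.0991) = +3.528 N·m; τ₂ = +(54.3)(0.0991) = +5.381 N·m.
Net torque τ = 8.909 N·m.
α = τ/I = 8.909/0.06875 = 129.6 rad/s².

α ≈ 130 rad/s², anticlockwise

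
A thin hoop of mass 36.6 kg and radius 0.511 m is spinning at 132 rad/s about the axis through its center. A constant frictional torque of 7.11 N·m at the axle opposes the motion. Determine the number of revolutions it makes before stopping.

I = MR² = (36.6)(0.511)² = 9.557 kg·m².
The net torque has magnitude 7.11 N·m, opposing ω.
|α| = τ/I = 7.110/9.557 = 0.7440 rad/s² (deceleration).
ω² = ω₀² − 2|α|θ with ω = 0 ⇒ θ = ω₀²/(2|α|) = 11710 rad = 1864 rev.

≈ 1860 revolutions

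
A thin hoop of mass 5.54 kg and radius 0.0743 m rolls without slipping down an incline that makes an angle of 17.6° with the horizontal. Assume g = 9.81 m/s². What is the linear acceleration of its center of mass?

Translation along the incline: Mg sinθ − f = Ma.
Rotation about the center: fR = Iα with I = MR². No-slip gives a = αR, so f = (I/R²)a = M a.
Substituting: Mg sinθ = (1 + 1.000)Ma, so a = g sinθ/(1 + 1.000) = (9.81) sin 17.6° / 2.000 = 1.483 m/s².

a ≈ 1.48 m/s²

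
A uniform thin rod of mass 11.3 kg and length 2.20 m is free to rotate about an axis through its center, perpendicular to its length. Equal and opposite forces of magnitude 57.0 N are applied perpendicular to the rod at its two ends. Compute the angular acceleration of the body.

α ≈ 27.5 rad/s²

I = (1/12)ML² = (1/12)(11.3)(2.20)² = 4.558 kg·m².
The couple gives τ = F·(L/2) + F·(L/2) = F L = (57.0)(2.20) = 125.4 N·m.
From τ = Iα: α = 125.4/4.558 = 27.51 rad/s².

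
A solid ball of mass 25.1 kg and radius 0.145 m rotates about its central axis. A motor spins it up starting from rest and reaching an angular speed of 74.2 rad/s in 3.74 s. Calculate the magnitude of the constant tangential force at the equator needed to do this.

I = (2/5)MR² = (2/5)(25.1)(0.145)² = 0.2111 kg·m².
α = Δω/Δt = (74.2 − 0)/3.74 = 19.84 rad/s².
The required torque is τ = Iα = (0.2111)(19.84) = 4.188 N·m.
A tangential force at the equator gives τ = FR, so F = τ/R = 4.188/0.145 = 28.88 N.

F ≈ 28.9 N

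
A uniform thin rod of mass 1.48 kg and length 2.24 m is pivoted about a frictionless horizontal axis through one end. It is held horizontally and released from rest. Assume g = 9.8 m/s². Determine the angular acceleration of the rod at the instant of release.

About the pivot, I = (1/3)ML² = (1/3)(1.48)(2.24)² = 2.475 kg·m².
The weight acts at the center, a distance L/2 = 1.120 m from the pivot; τ = Mg(L/2) = 16.24 N·m.
α = τ/I = 16.24/2.475 = 6.563 rad/s².

α ≈ 6.56 rad/s²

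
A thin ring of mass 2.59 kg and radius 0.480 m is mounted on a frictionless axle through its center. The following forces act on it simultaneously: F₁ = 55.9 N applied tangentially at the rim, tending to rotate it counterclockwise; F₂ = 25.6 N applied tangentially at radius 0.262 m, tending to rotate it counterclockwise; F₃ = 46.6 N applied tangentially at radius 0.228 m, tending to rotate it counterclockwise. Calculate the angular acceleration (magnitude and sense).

I = MR² = (2.59)(0.480)² = 0.5967 kg·m².
Taking counterclockwise as positive: τ₁ = +(55.9)(0.480) = +26.83 N·m; τ₂ = +(25.6)(0.262) = +6.707 N·m; τ₃ = +(46.6)(0.228) = +10.62 N·m.
Net torque τ = 44.16 N·m.
α = τ/I = 44.16/0.5967 = 74.01 rad/s².

α ≈ 74.0 rad/s², counterclockwise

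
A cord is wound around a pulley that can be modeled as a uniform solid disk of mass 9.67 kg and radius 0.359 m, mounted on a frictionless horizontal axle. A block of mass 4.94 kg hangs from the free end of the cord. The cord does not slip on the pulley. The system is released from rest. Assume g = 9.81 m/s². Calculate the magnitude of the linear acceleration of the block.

a ≈ 4.96 m/s²

I = ½MR² = (1/2)(9.67)(0.359)² = 0.6231 kg·m².
Block: mg − T = ma. Pulley: TR = Iα. No-slip: a = αR, so T = (I/R²)a = 4.835·a.
Then mg = (m + 4.835)a, so a = (4.94)(9.81)/(4.94 + 4.835) = 4.958 m/s².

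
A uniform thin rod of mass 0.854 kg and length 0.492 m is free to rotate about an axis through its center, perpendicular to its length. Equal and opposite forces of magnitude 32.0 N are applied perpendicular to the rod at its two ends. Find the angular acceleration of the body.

α ≈ 914 rad/s²

I = (1/12)ML² = (1/12)(0.854)(0.492)² = 0.01723 kg·m².
The couple gives τ = F·(L/2) + F·(L/2) = F L = (32.0)(0.492) = 15.74 N·m.
From τ = Iα: α = 15.74/0.01723 = 913.9 rad/s².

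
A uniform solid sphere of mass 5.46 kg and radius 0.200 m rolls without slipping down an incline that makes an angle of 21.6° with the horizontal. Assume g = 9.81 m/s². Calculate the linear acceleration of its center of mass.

Translation along the incline: Mg sinθ − f = Ma.
Rotation about the center: fR = Iα with I = (2/5)MR². No-slip gives a = αR, so f = (I/R²)a = (2/5)M a.
Substituting: Mg sinθ = (1 + 0.4000)Ma, so a = g sinθ/(1 + 0.4000) = (9.81) sin 21.6° / 1.400 = 2.580 m/s².

a ≈ 2.58 m/s²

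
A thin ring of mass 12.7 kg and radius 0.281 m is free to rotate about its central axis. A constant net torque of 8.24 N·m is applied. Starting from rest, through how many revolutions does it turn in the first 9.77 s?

I = MR² = (12.7)(0.281)² = 1.003 kg·m².
α = τ/I = 8.24/1.003 = 8.217 rad/s².
θ = ½αt² = ½(8.217)(9.77)² = 392.2 rad.
Revolutions = θ/(2π) = 62.42.

≈ 62.4 revolutions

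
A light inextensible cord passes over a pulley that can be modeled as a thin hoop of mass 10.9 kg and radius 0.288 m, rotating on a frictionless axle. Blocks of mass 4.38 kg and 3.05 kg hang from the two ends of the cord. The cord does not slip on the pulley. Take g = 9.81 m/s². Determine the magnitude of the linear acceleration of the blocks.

a ≈ 0.712 m/s²

I = MR² = (10.9)(0.288)² = 0.9041 kg·m².
Heavier block: m₁g − T₁ = m₁a. Lighter block: T₂ − m₂g = m₂a.
Pulley: (T₁ − T₂)R = Iα = I(a/R), so T₁ − T₂ = (I/R²)a = 1·M_p a = 10.90·a.
Adding the three: (m₁ − m₂)g = (m₁ + m₂ + 10.90)a, so a = (4.38 − 3.05)(9.81)/(4.38 + 3.05 + 10.90) = 0.7118 m/s².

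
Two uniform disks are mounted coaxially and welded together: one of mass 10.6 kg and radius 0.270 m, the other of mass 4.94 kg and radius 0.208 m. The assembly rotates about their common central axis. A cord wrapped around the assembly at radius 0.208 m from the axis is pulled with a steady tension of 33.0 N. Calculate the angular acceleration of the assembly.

I = ½M₁R₁² + ½M₂R₂² = ½(10.6)(0.270)² + ½(4.94)(0.208)² = 0.4932 kg·m².
τ = F r = (33.0)(0.208) = 6.864 N·m.
α = τ/I = 6.864/0.4932 = 13.92 rad/s².

α ≈ 13.9 rad/s²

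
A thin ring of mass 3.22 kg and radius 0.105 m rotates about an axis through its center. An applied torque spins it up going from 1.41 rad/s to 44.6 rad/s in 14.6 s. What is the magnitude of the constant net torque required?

τ ≈ 0.105 N·m

I = MR² = (3.22)(0.105)² = 0.03550 kg·m².
α = Δω/Δt = (44.6 − 1.41)/14.6 = 2.958 rad/s².
τ = Iα = (0.03550)(2.958) = 0.1050 N·m.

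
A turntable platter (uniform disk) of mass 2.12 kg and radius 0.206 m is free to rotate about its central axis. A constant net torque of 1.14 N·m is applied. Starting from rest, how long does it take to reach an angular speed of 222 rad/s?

I = ½MR² = (1/2)(2.12)(0.206)² = 0.04498 kg·m².
α = τ/I = 1.14/0.04498 = 25.34 rad/s².
ω = αt ⇒ t = ω/α = 222/25.34 = 8.760 s.

t ≈ 8.76 s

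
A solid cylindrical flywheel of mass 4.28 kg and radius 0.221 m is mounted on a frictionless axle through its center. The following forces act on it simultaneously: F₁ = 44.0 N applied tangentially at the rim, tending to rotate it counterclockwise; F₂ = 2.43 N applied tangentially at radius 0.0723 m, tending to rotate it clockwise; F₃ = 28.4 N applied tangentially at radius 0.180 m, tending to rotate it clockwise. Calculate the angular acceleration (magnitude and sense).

α ≈ 42.4 rad/s², counterclockwise

I = ½MR² = (1/2)(4.28)(0.221)² = 0.1045 kg·m².
Taking counterclockwise as positive: τ₁ = +(44.0)(0.221) = +9.724 N·m; τ₂ = −(2.43)(0.0723) = −0.1757 N·m; τ₃ = −(28.4)(0.180) = −5.112 N·m.
Net torque τ = 4.436 N·m.
α = τ/I = 4.436/0.1045 = 42.44 rad/s².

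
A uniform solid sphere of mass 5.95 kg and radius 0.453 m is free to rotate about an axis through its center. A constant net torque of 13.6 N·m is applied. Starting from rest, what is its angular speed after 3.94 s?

ω ≈ 110 rad/s

I = (2/5)MR² = (2/5)(5.95)(0.453)² = 0.4884 kg·m².
α = τ/I = 13.6/0.4884 = 27.85 rad/s².
ω = ω₀ + αt = 0 + (27.85)(3.94) = 109.7 rad/s.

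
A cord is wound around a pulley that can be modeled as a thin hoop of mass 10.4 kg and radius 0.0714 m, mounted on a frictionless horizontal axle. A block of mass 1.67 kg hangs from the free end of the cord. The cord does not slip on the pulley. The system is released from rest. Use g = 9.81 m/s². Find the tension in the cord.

T ≈ 14.1 N

I = MR² = (10.4)(0.0714)² = 0.05302 kg·m².
Block: mg − T = ma. Pulley: TR = Iα. No-slip: a = αR, so T = (I/R²)a = 10.40·a.
Then mg = (m + 10.40)a, so a = (1.67)(9.81)/(1.67 + 10.40) = 1.357 m/s².
T = 10.40·a = 14.12 N.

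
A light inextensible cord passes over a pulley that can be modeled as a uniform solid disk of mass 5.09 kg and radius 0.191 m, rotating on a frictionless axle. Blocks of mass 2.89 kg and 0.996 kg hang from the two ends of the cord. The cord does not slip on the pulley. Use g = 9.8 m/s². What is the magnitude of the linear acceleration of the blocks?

a ≈ 2.89 m/s²

I = ½MR² = (1/2)(5.09)(0.191)² = 0.09284 kg·m².
Heavier block: m₁g − T₁ = m₁a. Lighter block: T₂ − m₂g = m₂a.
Pulley: (T₁ − T₂)R = Iα = I(a/R), so T₁ − T₂ = (I/R²)a = (1/2)M_p a = 2.545·a.
Adding the three: (m₁ − m₂)g = (m₁ + m₂ + 2.545)a, so a = (2.89 − 0.996)(9.8)/(2.89 + 0.996 + 2.545) = 2.886 m/s².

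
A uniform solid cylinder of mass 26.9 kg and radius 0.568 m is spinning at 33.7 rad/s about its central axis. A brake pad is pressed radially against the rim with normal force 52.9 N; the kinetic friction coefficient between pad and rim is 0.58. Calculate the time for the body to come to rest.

I = ½MR² = (1/2)(26.9)(0.568)² = 4.339 kg·m².
Friction force f = μN = (0.58)(52.9) = 30.68 N at the rim; torque magnitude τ = fR = 17.43 N·m, opposing ω.
|α| = τ/I = 17.43/4.339 = 4.016 rad/s² (deceleration).
0 = ω₀ − |α|t ⇒ t = ω₀/|α| = 33.7/4.016 = 8.391 s.

t ≈ 8.39 s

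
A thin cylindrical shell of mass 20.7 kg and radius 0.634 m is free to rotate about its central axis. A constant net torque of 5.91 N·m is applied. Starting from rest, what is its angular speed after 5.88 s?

ω ≈ 4.18 rad/s

I = MR² = (20.7)(0.634)² = 8.320 kg·m².
α = τ/I = 5.91/8.320 = 0.7103 rad/s².
ω = ω₀ + αt = 0 + (0.7103)(5.88) = 4.177 rad/s.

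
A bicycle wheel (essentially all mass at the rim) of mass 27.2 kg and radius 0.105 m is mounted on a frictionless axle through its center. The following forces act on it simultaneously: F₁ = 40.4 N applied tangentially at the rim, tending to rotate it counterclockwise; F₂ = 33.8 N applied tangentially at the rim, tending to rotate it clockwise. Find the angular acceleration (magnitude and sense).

α ≈ 2.31 rad/s², counterclockwise

I = MR² = (27.2)(0.105)² = 0.2999 kg·m².
Taking counterclockwise as positive: τ₁ = +(40.4)(0.105) = +4.242 N·m; τ₂ = −(33.8)(0.105) = −3.549 N·m.
Net torque τ = 0.6930 N·m.
α = τ/I = 0.6930/0.2999 = 2.311 rad/s².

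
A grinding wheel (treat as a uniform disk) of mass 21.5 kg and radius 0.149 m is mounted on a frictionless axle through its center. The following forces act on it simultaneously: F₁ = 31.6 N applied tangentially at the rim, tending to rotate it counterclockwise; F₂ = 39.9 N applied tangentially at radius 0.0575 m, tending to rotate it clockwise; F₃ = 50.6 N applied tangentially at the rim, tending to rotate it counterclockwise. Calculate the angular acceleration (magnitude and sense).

α ≈ 41.7 rad/s², counterclockwise

I = ½MR² = (1/2)(21.5)(0.149)² = 0.2387 kg·m².
Taking counterclockwise as positive: τ₁ = +(31.6)(0.149) = +4.708 N·m; τ₂ = −(39.9)(0.0575) = −2.294 N·m; τ₃ = +(50.6)(0.149) = +7.539 N·m.
Net torque τ = 9.954 N·m.
α = τ/I = 9.954/0.2387 = 41.71 rad/s².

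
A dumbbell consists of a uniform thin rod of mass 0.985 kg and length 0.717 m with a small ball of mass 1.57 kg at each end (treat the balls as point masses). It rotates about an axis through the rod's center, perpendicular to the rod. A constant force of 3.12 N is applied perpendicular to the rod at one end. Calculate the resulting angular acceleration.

I_rod = (1/12)ML² = (1/12)(0.985)(0.717)² = 0.04220 kg·m².
I_balls = 2·m·(L/2)² = 2(1.57)(0.3585)² = 0.4036 kg·m².
Total I = 0.4458 kg·m².
τ = F·(L/2) = (3.12)(0.358) = 1.119 N·m.
α = τ/I = 1.119/0.4458 = 2.509 rad/s².

α ≈ 2.51 rad/s²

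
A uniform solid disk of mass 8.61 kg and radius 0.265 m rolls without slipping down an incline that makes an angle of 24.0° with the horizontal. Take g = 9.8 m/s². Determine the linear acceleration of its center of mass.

a ≈ 2.66 m/s²

Translation along the incline: Mg sinθ − f = Ma.
Rotation about the center: fR = Iα with I = ½MR². No-slip gives a = αR, so f = (I/R²)a = (1/2)M a.
Substituting: Mg sinθ = (1 + 0.5000)Ma, so a = g sinθ/(1 + 0.5000) = (9.8) sin 24.0° / 1.500 = 2.657 m/s².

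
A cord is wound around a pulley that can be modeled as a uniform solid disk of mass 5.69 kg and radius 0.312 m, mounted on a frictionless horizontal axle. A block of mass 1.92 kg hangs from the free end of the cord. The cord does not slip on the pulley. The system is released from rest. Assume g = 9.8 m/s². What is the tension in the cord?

I = ½MR² = (1/2)(5.69)(0.312)² = 0.2769 kg·m².
Block: mg − T = ma. Pulley: TR = Iα. No-slip: a = αR, so T = (I/R²)a = 2.845·a.
Then mg = (m + 2.845)a, so a = (1.92)(9.8)/(1.92 + 2.845) = 3.949 m/s².
T = 2.845·a = 11.23 N.

T ≈ 11.2 N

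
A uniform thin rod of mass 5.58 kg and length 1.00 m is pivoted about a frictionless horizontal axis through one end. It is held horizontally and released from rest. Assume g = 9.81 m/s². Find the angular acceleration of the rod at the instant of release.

About the pivot, I = (1/3)ML² = (1/3)(5.58)(1.00)² = 1.860 kg·m².
The weight acts at the center, a distance L/2 = 0.5000 m from the pivot; τ = Mg(L/2) = 27.37 N·m.
α = τ/I = 27.37/1.860 = 14.72 rad/s².

α ≈ 14.7 rad/s²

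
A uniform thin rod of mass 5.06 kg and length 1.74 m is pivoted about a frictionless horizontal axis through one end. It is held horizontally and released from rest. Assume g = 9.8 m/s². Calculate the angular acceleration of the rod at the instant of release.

α ≈ 8.45 rad/s²

About the pivot, I = (1/3)ML² = (1/3)(5.06)(1.74)² = 5.107 kg·m².
The weight acts at the center, a distance L/2 = 0.8700 m from the pivot; τ = Mg(L/2) = 43.14 N·m.
α = τ/I = 43.14/5.107 = 8.448 rad/s².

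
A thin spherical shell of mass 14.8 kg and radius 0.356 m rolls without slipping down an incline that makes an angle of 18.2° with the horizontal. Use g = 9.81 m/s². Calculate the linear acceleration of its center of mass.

Translation along the incline: Mg sinθ − f = Ma.
Rotation about the center: fR = Iα with I = (2/3)MR². No-slip gives a = αR, so f = (I/R²)a = (2/3)M a.
Substituting: Mg sinθ = (1 + 0.6667)Ma, so a = g sinθ/(1 + 0.6667) = (9.81) sin 18.2° / 1.667 = 1.838 m/s².

a ≈ 1.84 m/s²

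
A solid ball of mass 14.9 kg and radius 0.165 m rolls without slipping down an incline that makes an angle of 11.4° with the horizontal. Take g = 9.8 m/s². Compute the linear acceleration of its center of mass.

a ≈ 1.38 m/s²

Translation along the incline: Mg sinθ − f = Ma.
Rotation about the center: fR = Iα with I = (2/5)MR². No-slip gives a = αR, so f = (I/R²)a = (2/5)M a.
Substituting: Mg sinθ = (1 + 0.4000)Ma, so a = g sinθ/(1 + 0.4000) = (9.8) sin 11.4° / 1.400 = 1.384 m/s².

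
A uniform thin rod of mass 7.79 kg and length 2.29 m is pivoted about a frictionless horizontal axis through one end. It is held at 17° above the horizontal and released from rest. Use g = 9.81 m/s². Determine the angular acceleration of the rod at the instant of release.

α ≈ 6.14 rad/s²

About the pivot, I = (1/3)ML² = (1/3)(7.79)(2.29)² = 13.62 kg·m².
The weight acts at the center, a distance L/2 = 1.145 m from the pivot; τ = Mg(L/2) cos 17° = 83.68 N·m.
α = τ/I = 83.68/13.62 = 6.145 rad/s².
(Equivalently α = (3g/(2L)) cos 17° = 6.145 rad/s².)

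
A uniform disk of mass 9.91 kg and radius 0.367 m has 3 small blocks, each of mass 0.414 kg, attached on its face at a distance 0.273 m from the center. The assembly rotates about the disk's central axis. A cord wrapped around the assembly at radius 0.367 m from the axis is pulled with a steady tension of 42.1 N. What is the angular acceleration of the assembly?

α ≈ 20.3 rad/s²

I_disk = ½MR² = ½(9.91)(0.367)² = 0.6674 kg·m².
I_blocks = 3·m·r² = 3(0.414)(0.273)² = 0.09257 kg·m².
Total I = 0.7599 kg·m².
τ = F r = (42.1)(0.367) = 15.45 N·m.
α = τ/I = 15.45/0.7599 = 20.33 rad/s².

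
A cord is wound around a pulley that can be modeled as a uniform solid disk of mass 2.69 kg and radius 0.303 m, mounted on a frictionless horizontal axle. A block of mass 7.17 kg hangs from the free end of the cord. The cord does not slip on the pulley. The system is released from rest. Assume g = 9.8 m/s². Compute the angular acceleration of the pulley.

α ≈ 27.2 rad/s²

I = ½MR² = (1/2)(2.69)(0.303)² = 0.1235 kg·m².
Block: mg − T = ma. Pulley: TR = Iα. No-slip: a = αR, so T = (I/R²)a = 1.345·a.
Then mg = (m + 1.345)a, so a = (7.17)(9.8)/(7.17 + 1.345) = 8.252 m/s².
α = a/R = 8.252/0.303 = 27.23 rad/s².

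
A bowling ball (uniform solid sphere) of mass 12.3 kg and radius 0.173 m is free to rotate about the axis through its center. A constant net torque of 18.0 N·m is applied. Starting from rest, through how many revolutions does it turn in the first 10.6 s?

I = (2/5)MR² = (2/5)(12.3)(0.173)² = 0.1473 kg·m².
α = τ/I = 18.0/0.1473 = 122.2 rad/s².
θ = ½αt² = ½(122.2)(10.6)² = 6867 rad.
Revolutions = θ/(2π) = 1093.

≈ 1090 revolutions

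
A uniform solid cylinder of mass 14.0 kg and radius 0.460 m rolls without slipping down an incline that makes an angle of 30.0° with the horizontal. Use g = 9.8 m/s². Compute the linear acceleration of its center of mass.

Translation along the incline: Mg sinθ − f = Ma.
Rotation about the center: fR = Iα with I = ½MR². No-slip gives a = αR, so f = (I/R²)a = (1/2)M a.
Substituting: Mg sinθ = (1 + 0.5000)Ma, so a = g sinθ/(1 + 0.5000) = (9.8) sin 30.0° / 1.500 = 3.267 m/s².

a ≈ 3.27 m/s²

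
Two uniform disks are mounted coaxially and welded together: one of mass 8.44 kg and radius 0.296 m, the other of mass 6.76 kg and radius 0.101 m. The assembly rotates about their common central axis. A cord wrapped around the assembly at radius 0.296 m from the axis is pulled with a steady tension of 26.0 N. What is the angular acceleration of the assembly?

α ≈ 19.0 rad/s²

I = ½M₁R₁² + ½M₂R₂² = ½(8.44)(0.296)² + ½(6.76)(0.101)² = 0.4042 kg·m².
τ = F r = (26.0)(0.296) = 7.696 N·m.
α = τ/I = 7.696/0.4042 = 19.04 rad/s².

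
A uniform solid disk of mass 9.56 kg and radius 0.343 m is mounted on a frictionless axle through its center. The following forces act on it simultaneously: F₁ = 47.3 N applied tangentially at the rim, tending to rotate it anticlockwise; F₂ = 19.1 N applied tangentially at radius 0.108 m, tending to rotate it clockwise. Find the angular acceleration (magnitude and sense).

I = ½MR² = (1/2)(9.56)(0.343)² = 0.5624 kg·m².
Taking anticlockwise as positive: τ₁ = +(47.3)(0.343) = +16.22 N·m; τ₂ = −(19.1)(0.108) = −2.063 N·m.
Net torque τ = 14.16 N·m.
α = τ/I = 14.16/0.5624 = 25.18 rad/s².

α ≈ 25.2 rad/s², anticlockwise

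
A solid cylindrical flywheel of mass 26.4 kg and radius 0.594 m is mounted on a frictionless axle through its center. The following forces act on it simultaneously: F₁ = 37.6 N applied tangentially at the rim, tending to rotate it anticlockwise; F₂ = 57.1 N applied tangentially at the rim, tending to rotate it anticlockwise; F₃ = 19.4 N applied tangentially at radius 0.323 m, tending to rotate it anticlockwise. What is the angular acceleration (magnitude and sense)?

I = ½MR² = (1/2)(26.4)(0.594)² = 4.657 kg·m².
Taking anticlockwise as positive: τ₁ = +(37.6)(0.594) = +22.33 N·m; τ₂ = +(57.1)(0.594) = +33.92 N·m; τ₃ = +(19.4)(0.323) = +6.266 N·m.
Net torque τ = 62.52 N·m.
α = τ/I = 62.52/4.657 = 13.42 rad/s².

α ≈ 13.4 rad/s², anticlockwise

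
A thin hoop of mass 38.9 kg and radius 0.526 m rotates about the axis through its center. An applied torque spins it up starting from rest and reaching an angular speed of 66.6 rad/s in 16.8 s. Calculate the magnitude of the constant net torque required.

τ ≈ 42.7 N·m

I = MR² = (38.9)(0.526)² = 10.76 kg·m².
α = Δω/Δt = (66.6 − 0)/16.8 = 3.964 rad/s².
τ = Iα = (10.76)(3.964) = 42.67 N·m.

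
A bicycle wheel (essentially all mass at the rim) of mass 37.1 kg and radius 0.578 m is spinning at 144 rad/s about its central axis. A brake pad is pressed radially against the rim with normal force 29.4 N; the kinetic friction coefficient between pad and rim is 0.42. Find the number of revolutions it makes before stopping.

I = MR² = (37.1)(0.578)² = 12.39 kg·m².
Friction force f = μN = (0.42)(29.4) = 12.35 N at the rim; torque magnitude τ = fR = 7.137 N·m, opposing ω.
|α| = τ/I = 7.137/12.39 = 0.5758 rad/s² (deceleration).
ω² = ω₀² − 2|α|θ with ω = 0 ⇒ θ = ω₀²/(2|α|) = 18010 rad = 2866 rev.

≈ 2870 revolutions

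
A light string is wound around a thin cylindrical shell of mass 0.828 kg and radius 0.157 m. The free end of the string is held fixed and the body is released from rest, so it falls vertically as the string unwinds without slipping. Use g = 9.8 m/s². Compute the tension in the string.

T ≈ 4.06 N

Translation: Mg − T = Ma. Rotation about the center: TR = Iα with I = MR².
With a = αR: T = (I/R²)a = M a, so Mg = (1 + 1.000)Ma.
a = g/(1 + 1.000) = 9.8/2.000 = 4.900 m/s².
T = 1.000·M·a = (1.000)(0.828)(4.900) = 4.057 N.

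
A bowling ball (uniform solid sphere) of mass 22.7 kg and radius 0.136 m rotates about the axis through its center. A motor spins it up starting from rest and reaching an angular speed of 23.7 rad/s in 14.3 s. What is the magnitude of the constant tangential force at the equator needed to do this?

F ≈ 2.05 N

I = (2/5)MR² = (2/5)(22.7)(0.136)² = 0.1679 kg·m².
α = Δω/Δt = (23.7 − 0)/14.3 = 1.657 rad/s².
The required torque is τ = Iα = (0.1679)(1.657) = 0.2783 N·m.
A tangential force at the equator gives τ = FR, so F = τ/R = 0.2783/0.136 = 2.047 N.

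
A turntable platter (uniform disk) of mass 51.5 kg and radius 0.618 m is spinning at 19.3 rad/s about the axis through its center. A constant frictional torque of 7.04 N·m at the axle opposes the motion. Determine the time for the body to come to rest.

I = ½MR² = (1/2)(51.5)(0.618)² = 9.835 kg·m².
The net torque has magnitude 7.04 N·m, opposing ω.
|α| = τ/I = 7.040/9.835 = 0.7158 rad/s² (deceleration).
0 = ω₀ − |α|t ⇒ t = ω₀/|α| = 19.3/0.7158 = 26.96 s.

t ≈ 27.0 s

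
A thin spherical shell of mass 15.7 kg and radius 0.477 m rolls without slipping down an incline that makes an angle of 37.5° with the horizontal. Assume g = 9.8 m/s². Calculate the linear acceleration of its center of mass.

Translation along the incline: Mg sinθ − f = Ma.
Rotation about the center: fR = Iα with I = (2/3)MR². No-slip gives a = αR, so f = (I/R²)a = (2/3)M a.
Substituting: Mg sinθ = (1 + 0.6667)Ma, so a = g sinθ/(1 + 0.6667) = (9.8) sin 37.5° / 1.667 = 3.580 m/s².

a ≈ 3.58 m/s²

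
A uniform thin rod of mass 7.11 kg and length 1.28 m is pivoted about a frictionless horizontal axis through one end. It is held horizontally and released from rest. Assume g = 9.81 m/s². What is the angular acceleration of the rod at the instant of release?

About the pivot, I = (1/3)ML² = (1/3)(7.11)(1.28)² = 3.883 kg·m².
The weight acts at the center, a distance L/2 = 0.6400 m from the pivot; τ = Mg(L/2) = 44.64 N·m.
α = τ/I = 44.64/3.883 = 11.50 rad/s².
(Equivalently α = (3g/(2L)) = 11.50 rad/s².)

α ≈ 11.5 rad/s²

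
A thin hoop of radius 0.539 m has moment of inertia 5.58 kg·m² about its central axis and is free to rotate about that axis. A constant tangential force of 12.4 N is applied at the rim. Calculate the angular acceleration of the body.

α ≈ 1.20 rad/s²

τ = F R = (12.4)(0.539) = 6.684 N·m.
Newton's second law for rotation, τ = Iα, gives α = τ/I = 6.684/5.580 = 1.198 rad/s².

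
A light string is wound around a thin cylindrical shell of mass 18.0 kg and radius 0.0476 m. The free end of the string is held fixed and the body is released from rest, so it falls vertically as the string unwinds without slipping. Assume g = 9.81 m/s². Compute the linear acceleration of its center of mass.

Translation: Mg − T = Ma. Rotation about the center: TR = Iα with I = MR².
With a = αR: T = (I/R²)a = M a, so Mg = (1 + 1.000)Ma.
a = g/(1 + 1.000) = 9.81/2.000 = 4.905 m/s².

a ≈ 4.91 m/s²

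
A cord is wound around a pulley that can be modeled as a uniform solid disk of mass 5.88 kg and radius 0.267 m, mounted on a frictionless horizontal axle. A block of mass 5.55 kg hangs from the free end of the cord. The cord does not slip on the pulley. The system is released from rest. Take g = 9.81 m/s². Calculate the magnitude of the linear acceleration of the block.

a ≈ 6.41 m/s²

I = ½MR² = (1/2)(5.88)(0.267)² = 0.2096 kg·m².
Block: mg − T = ma. Pulley: TR = Iα. No-slip: a = αR, so T = (I/R²)a = 2.940·a.
Then mg = (m + 2.940)a, so a = (5.55)(9.81)/(5.55 + 2.940) = 6.413 m/s².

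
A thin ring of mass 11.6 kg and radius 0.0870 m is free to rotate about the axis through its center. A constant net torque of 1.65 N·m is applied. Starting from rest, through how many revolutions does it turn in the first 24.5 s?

I = MR² = (11.6)(0.0870)² = 0.08780 kg·m².
α = τ/I = 1.65/0.08780 = 18.79 rad/s².
θ = ½αt² = ½(18.79)(24.5)² = 5640 rad.
Revolutions = θ/(2π) = 897.7.

≈ 898 revolutions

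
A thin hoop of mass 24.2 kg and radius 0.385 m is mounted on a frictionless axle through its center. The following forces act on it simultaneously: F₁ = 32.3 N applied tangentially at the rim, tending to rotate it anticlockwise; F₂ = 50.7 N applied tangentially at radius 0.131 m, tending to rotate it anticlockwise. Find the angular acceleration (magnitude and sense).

α ≈ 5.32 rad/s², anticlockwise

I = MR² = (24.2)(0.385)² = 3.587 kg·m².
Taking anticlockwise as positive: τ₁ = +(32.3)(0.385) = +12.44 N·m; τ₂ = +(50.7)(0.131) = +6.642 N·m.
Net torque τ = 19.08 N·m.
α = τ/I = 19.08/3.587 = 5.318 rad/s².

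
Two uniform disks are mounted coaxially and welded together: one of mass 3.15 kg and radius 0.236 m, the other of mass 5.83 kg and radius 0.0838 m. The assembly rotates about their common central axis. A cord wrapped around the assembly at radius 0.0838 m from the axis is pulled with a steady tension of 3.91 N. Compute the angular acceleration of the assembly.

α ≈ 3.03 rad/s²

I = ½M₁R₁² + ½M₂R₂² = ½(3.15)(0.236)² + ½(5.83)(0.0838)² = 0.1082 kg·m².
τ = F r = (3.91)(0.0838) = 0.3277 N·m.
α = τ/I = 0.3277/0.1082 = 3.028 rad/s².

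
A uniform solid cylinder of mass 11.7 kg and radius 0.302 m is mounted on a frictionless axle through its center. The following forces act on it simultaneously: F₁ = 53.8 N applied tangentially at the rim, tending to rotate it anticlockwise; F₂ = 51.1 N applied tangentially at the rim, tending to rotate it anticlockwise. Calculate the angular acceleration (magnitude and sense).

α ≈ 59.4 rad/s², anticlockwise

I = ½MR² = (1/2)(11.7)(0.302)² = 0.5335 kg·m².
Taking anticlockwise as positive: τ₁ = +(53.8)(0.302) = +16.25 N·m; τ₂ = +(51.1)(0.302) = +15.43 N·m.
Net torque τ = 31.68 N·m.
α = τ/I = 31.68/0.5335 = 59.38 rad/s².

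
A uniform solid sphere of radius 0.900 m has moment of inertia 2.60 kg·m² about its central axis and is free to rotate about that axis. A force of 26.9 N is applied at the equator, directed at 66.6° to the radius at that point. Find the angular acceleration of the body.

Only the tangential component produces torque: τ = F R sinθ = (26.9)(0.900) sin 66.6° = 22.22 N·m.
Newton's second law for rotation, τ = Iα, gives α = τ/I = 22.22/2.600 = 8.546 rad/s².

α ≈ 8.55 rad/s²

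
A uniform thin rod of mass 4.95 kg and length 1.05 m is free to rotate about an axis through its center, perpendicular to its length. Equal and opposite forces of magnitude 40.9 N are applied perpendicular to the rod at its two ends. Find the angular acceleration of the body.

I = (1/12)ML² = (1/12)(4.95)(1.05)² = 0.4548 kg·m².
The couple gives τ = F·(L/2) + F·(L/2) = F L = (40.9)(1.05) = 42.95 N·m.
Newton's second law for rotation, τ = Iα, gives α = τ/I = 42.95/0.4548 = 94.43 rad/s².

α ≈ 94.4 rad/s²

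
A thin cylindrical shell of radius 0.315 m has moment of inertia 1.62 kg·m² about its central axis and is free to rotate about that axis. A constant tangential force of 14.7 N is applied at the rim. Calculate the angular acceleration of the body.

τ = F R = (14.7)(0.315) = 4.630 N·m.
Newton's second law for rotation, τ = Iα, gives α = τ/I = 4.630/1.620 = 2.858 rad/s².

α ≈ 2.86 rad/s²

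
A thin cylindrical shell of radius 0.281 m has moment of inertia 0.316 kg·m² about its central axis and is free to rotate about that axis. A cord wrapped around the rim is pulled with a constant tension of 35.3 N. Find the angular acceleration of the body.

α ≈ 31.4 rad/s²

τ = F R = (35.3)(0.281) = 9.919 N·m.
Newton's second law for rotation, τ = Iα, gives α = τ/I = 9.919/0.3160 = 31.39 rad/s².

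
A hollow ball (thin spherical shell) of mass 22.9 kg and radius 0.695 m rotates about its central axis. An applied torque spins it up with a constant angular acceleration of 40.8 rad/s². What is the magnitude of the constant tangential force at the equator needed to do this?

F ≈ 433 N

I = (2/3)MR² = (2/3)(22.9)(0.695)² = 7.374 kg·m².
The required torque is τ = Iα = (7.374)(40.80) = 300.9 N·m.
A tangential force at the equator gives τ = FR, so F = τ/R = 300.9/0.695 = 432.9 N.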